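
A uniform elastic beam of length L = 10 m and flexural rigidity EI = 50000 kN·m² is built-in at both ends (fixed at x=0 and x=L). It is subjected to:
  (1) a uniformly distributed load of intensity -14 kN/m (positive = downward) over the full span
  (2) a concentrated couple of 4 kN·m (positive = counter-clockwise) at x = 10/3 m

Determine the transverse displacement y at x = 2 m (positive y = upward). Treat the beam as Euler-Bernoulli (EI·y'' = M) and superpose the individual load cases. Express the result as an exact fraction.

y(2) = 422/140625 m

Load 1 — uniform load w=-14 kN/m over full span:
  y_1 = -wx²(L-x)²/(24EI) = -(-14)·2²·(10-2)²/(24·50000) = 28/9375 m
Load 2 — applied couple M₀=4 kN·m at a=10/3 m (b=L-a=20/3):
  y_2 = (R_Ax³/6 - M_Ax²/2)/EI  [x≤a] with R_A=8/15, M_A=0 = ((8/15)·2³/6 - 0·2²/2)/50000 = 2/140625 m
Superposition: y = Σ y_i = 422/140625 m ≈ 0.003001 m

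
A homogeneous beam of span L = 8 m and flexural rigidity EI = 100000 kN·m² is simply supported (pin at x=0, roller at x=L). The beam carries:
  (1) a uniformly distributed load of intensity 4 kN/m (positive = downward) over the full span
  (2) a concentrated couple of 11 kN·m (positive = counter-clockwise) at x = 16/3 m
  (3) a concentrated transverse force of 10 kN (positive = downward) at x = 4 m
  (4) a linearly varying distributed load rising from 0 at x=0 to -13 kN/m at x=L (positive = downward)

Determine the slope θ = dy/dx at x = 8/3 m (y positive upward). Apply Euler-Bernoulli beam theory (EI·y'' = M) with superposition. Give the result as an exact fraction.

θ(8/3) = 917/30375000 rad

Load 1 — uniform load w=4 kN/m over full span:
  θ_1 = -w(L³-6Lx²+4x³)/(24EI) = -4·(8³-6·8·(8/3)²+4·(8/3)³)/(24·100000) = -104/253125 rad
Load 2 — applied couple M₀=11 kN·m at a=16/3 m (b=L-a=8/3):
  θ_2 = (M₀x²/(2L)+C₁)/EI  [x≤a] with C₁=M₀(3b²-L²)/(6L)=-88/9 = (11·(8/3)²/(2·8)+(-88/9))/100000 = -11/225000 rad
Load 3 — point force P=10 kN at a=4 m (b=L-a=4):
  θ_3 = -Pb(L²-b²-3x²)/(6LEI)  [x≤a] = -10·4·(8²-4²-3·(8/3)²)/(6·8·100000) = -1/4500 rad
Load 4 — triangular load w₀=-13 kN/m (0→w₀ over full span):
  θ_4 = -w₀(7L⁴-30L²x²+15x⁴)/(360LEI) = -(-13)·(7·8⁴-30·8²·(8/3)²+15·(8/3)⁴)/(360·8·100000) = 2704/3796875 rad
Superposition: θ = Σ θ_i = 917/30375000 rad ≈ 0.000030 rad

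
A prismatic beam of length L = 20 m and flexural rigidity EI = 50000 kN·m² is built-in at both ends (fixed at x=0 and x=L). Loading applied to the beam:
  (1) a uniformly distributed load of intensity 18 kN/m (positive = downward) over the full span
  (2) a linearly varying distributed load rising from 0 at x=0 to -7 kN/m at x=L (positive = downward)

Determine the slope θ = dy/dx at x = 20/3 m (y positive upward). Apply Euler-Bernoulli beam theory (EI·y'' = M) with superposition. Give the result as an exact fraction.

Load 1 — uniform load w=18 kN/m over full span:
  θ_1 = -wx(L-x)(L-2x)/(12EI) = -18·(20/3)·(20-(20/3))·(20-2·(20/3))/(12·50000) = -4/225 rad
Load 2 — triangular load w₀=-7 kN/m (0→w₀ over full span):
  θ_2 = -w₀(2x(L-x)(L-2x)(x+2L)+x²(L-x)²)/(120LEI) = -(-7)·(2·(20/3)·(20-(20/3))·(20-2·(20/3))·((20/3)+2·20)+(20/3)²·(20-(20/3))²)/(120·20·50000) = 112/30375 rad
Superposition: θ = Σ θ_i = -428/30375 rad ≈ -0.014091 rad

θ(20/3) = -428/30375 rad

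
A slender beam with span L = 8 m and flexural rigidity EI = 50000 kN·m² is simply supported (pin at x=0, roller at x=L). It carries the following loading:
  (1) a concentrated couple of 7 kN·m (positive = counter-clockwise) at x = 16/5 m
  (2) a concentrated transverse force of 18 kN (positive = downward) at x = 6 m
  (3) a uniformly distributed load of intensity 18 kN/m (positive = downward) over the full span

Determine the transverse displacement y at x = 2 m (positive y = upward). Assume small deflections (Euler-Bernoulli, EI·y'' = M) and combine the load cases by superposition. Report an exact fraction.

Load 1 — applied couple M₀=7 kN·m at a=16/5 m (b=L-a=24/5):
  y_1 = (M₀x³/(6L)+C₁x)/EI  [x≤a] with C₁=M₀(3b²-L²)/(6L)=56/75 = (7·2³/(6·8)+(56/75)·2)/50000 = 133/2500000 m
Load 2 — point force P=18 kN at a=6 m (b=L-a=2):
  y_2 = -Pbx(L²-b²-x²)/(6LEI)  [x≤a] = -18·2·2·(8²-2²-2²)/(6·8·50000) = -21/12500 m
Load 3 — uniform load w=18 kN/m over full span:
  y_3 = -wx(L³-2Lx²+x³)/(24EI) = -18·2·(8³-2·8·2²+2³)/(24·50000) = -171/12500 m
Superposition: y = Σ y_i = -38267/2500000 m ≈ -0.015307 m

y(2) = -38267/2500000 m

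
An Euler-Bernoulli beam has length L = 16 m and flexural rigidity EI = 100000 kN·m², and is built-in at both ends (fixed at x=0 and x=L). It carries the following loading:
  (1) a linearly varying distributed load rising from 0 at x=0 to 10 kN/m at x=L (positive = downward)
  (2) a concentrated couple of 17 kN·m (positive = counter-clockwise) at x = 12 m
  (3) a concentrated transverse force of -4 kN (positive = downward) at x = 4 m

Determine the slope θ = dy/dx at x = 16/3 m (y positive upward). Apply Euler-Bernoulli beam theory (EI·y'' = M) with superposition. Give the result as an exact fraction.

θ(16/3) = -17329/12150000 rad

Load 1 — triangular load w₀=10 kN/m (0→w₀ over full span):
  θ_1 = -w₀(2x(L-x)(L-2x)(x+2L)+x²(L-x)²)/(120LEI) = -10·(2·(16/3)·(16-(16/3))·(16-2·(16/3))·((16/3)+2·16)+(16/3)²·(16-(16/3))²)/(120·16·100000) = -1024/759375 rad
Load 2 — applied couple M₀=17 kN·m at a=12 m (b=L-a=4):
  θ_2 = (R_Ax²/2 - M_Ax)/EI  [x≤a] with R_A=153/128, M_A=85/16 = ((153/128)·(16/3)²/2 - (85/16)·(16/3))/100000 = -17/150000 rad
Load 3 — point force P=-4 kN at a=4 m (b=L-a=12):
  θ_3 = Pa²(L-x)(2bL-(3b+a)(L-x))/(2L³EI)  [x>a] = (-4)·4²·(16-(16/3))·(2·12·16-(3·12+4)·(16-(16/3)))/(2·16³·100000) = 1/28125 rad
Superposition: θ = Σ θ_i = -17329/12150000 rad ≈ -0.001426 rad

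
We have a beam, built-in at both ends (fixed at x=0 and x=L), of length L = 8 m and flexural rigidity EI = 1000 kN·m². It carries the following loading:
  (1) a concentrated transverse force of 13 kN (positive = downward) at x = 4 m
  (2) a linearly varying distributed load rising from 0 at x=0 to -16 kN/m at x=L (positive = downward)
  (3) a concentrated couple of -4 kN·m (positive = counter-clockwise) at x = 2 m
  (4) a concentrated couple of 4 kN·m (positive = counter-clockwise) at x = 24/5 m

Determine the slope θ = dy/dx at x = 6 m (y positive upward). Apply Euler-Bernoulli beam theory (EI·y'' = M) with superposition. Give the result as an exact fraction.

θ(6) = -3589/200000 rad

Load 1 — point force P=13 kN at a=4 m (b=L-a=4):
  θ_1 = Pa²(L-x)(2bL-(3b+a)(L-x))/(2L³EI)  [x>a] = 13·4²·(8-6)·(2·4·8-(3·4+4)·(8-6))/(2·8³·1000) = 13/1000 rad
Load 2 — triangular load w₀=-16 kN/m (0→w₀ over full span):
  θ_2 = -w₀(2x(L-x)(L-2x)(x+2L)+x²(L-x)²)/(120LEI) = -(-16)·(2·6·(8-6)·(8-2·6)·(6+2·8)+6²·(8-6)²)/(120·8·1000) = -41/1250 rad
Load 3 — applied couple M₀=-4 kN·m at a=2 m (b=L-a=6):
  θ_3 = (R_Ax²/2 - M_Ax - M₀(x-a))/EI  [x>a] with R_A=-9/16, M_A=3/4 = ((-9/16)·6²/2 - (3/4)·6 - (-4)·(6-2))/1000 = 11/8000 rad
Load 4 — applied couple M₀=4 kN·m at a=24/5 m (b=L-a=16/5):
  θ_4 = (R_Ax²/2 - M_Ax - M₀(x-a))/EI  [x>a] with R_A=18/25, M_A=32/25 = ((18/25)·6²/2 - (32/25)·6 - 4·(6-(24/5)))/1000 = 3/6250 rad
Superposition: θ = Σ θ_i = -3589/200000 rad ≈ -0.017945 rad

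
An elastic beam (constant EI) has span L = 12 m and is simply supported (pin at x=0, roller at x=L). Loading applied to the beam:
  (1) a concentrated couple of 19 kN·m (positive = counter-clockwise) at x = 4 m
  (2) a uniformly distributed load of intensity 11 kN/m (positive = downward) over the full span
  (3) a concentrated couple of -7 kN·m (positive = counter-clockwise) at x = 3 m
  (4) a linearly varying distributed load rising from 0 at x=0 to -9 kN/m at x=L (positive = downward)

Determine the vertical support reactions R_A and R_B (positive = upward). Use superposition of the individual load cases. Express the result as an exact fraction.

Load 1 — applied couple M₀=19 kN·m at a=4 m (b=L-a=8):
  R_A = M₀/L = 19/12 kN
  R_B = -M₀/L = -19/12 kN
Load 2 — uniform load w=11 kN/m over full span:
  R_A = wL/2 = 11·12/2 = 66 kN
  R_B = wL/2 = 11·12/2 = 66 kN
Load 3 — applied couple M₀=-7 kN·m at a=3 m (b=L-a=9):
  R_A = M₀/L = (-7)/12 = -7/12 kN
  R_B = -M₀/L = -(-7)/12 = 7/12 kN
Load 4 — triangular load w₀=-9 kN/m (0→w₀ over full span):
  R_A = w₀L/6 = (-9)·12/6 = -18 kN
  R_B = w₀L/3 = (-9)·12/3 = -36 kN
Superposition: R_A = 49 kN, R_B = 29 kN

R_A = 49 kN, R_B = 29 kN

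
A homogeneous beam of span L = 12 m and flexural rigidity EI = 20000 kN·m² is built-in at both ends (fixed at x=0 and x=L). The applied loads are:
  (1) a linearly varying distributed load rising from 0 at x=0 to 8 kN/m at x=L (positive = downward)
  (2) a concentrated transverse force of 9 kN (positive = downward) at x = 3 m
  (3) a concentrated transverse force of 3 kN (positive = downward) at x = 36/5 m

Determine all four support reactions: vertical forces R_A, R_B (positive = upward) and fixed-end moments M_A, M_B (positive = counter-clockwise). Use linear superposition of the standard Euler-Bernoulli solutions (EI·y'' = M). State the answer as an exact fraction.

R_A = 92199/4000 kN, M_A = 114087/2000 kN·m, R_B = 147801/4000 kN, M_B = -135693/2000 kN·m

Load 1 — triangular load w₀=8 kN/m (0→w₀ over full span):
  R_A = 3w₀L/20 = 3·8·12/20 = 72/5 kN
  M_A = w₀L²/30 = 8·12²/30 = 192/5 kN·m
  R_B = 7w₀L/20 = 7·8·12/20 = 168/5 kN
  M_B = -w₀L²/20 = -8·12²/20 = -288/5 kN·m
Load 2 — point force P=9 kN at a=3 m (b=L-a=9):
  R_A = Pb²(3a+b)/L³ = 9·9²·(3·3+9)/12³ = 243/32 kN
  M_A = Pab²/L² = 9·3·9²/12² = 243/16 kN·m
  R_B = Pa²(a+3b)/L³ = 9·3²·(3+3·9)/12³ = 45/32 kN
  M_B = -Pa²b/L² = -9·3²·9/12² = -81/16 kN·m
Load 3 — point force P=3 kN at a=36/5 m (b=L-a=24/5):
  R_A = Pb²(3a+b)/L³ = 3·(24/5)²·(3·(36/5)+(24/5))/12³ = 132/125 kN
  M_A = Pab²/L² = 3·(36/5)·(24/5)²/12² = 432/125 kN·m
  R_B = Pa²(a+3b)/L³ = 3·(36/5)²·((36/5)+3·(24/5))/12³ = 243/125 kN
  M_B = -Pa²b/L² = -3·(36/5)²·(24/5)/12² = -648/125 kN·m
Superposition: R_A = 92199/4000 kN, M_A = 114087/2000 kN·m, R_B = 147801/4000 kN, M_B = -135693/2000 kN·m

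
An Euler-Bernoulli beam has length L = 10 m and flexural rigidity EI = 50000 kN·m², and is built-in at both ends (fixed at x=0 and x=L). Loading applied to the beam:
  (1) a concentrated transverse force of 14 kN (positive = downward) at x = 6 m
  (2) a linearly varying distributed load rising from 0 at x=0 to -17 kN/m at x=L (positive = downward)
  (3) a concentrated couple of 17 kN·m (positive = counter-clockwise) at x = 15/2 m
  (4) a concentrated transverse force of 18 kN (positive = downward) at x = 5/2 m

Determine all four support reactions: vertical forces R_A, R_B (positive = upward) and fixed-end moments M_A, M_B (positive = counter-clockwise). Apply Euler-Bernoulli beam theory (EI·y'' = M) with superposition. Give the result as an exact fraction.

Load 1 — point force P=14 kN at a=6 m (b=L-a=4):
  R_A = Pb²(3a+b)/L³ = 14·4²·(3·6+4)/10³ = 616/125 kN
  M_A = Pab²/L² = 14·6·4²/10² = 336/25 kN·m
  R_B = Pa²(a+3b)/L³ = 14·6²·(6+3·4)/10³ = 1134/125 kN
  M_B = -Pa²b/L² = -14·6²·4/10² = -504/25 kN·m
Load 2 — triangular load w₀=-17 kN/m (0→w₀ over full span):
  R_A = 3w₀L/20 = 3·(-17)·10/20 = -51/2 kN
  M_A = w₀L²/30 = (-17)·10²/30 = -170/3 kN·m
  R_B = 7w₀L/20 = 7·(-17)·10/20 = -119/2 kN
  M_B = -w₀L²/20 = -(-17)·10²/20 = 85 kN·m
Load 3 — applied couple M₀=17 kN·m at a=15/2 m (b=L-a=5/2):
  R_A = 6M₀ab/L³ = 6·17·(15/2)·(5/2)/10³ = 153/80 kN
  M_A = M₀b(2a-b)/L² = 17·(5/2)·(2·(15/2)-(5/2))/10² = 85/16 kN·m
  R_B = -6M₀ab/L³ = -6·17·(15/2)·(5/2)/10³ = -153/80 kN
  M_B = M₀a(2b-a)/L² = 17·(15/2)·(2·(5/2)-(15/2))/10² = -51/16 kN·m
Load 4 — point force P=18 kN at a=5/2 m (b=L-a=15/2):
  R_A = Pb²(3a+b)/L³ = 18·(15/2)²·(3·(5/2)+(15/2))/10³ = 243/16 kN
  M_A = Pab²/L² = 18·(5/2)·(15/2)²/10² = 405/16 kN·m
  R_B = Pa²(a+3b)/L³ = 18·(5/2)²·((5/2)+3·(15/2))/10³ = 45/16 kN
  M_B = -Pa²b/L² = -18·(5/2)²·(15/2)/10² = -135/16 kN·m
Superposition: R_A = -434/125 kN, M_A = -7561/600 kN·m, R_B = -6191/125 kN, M_B = 10643/200 kN·m

R_A = -434/125 kN, M_A = -7561/600 kN·m, R_B = -6191/125 kN, M_B = 10643/200 kN·m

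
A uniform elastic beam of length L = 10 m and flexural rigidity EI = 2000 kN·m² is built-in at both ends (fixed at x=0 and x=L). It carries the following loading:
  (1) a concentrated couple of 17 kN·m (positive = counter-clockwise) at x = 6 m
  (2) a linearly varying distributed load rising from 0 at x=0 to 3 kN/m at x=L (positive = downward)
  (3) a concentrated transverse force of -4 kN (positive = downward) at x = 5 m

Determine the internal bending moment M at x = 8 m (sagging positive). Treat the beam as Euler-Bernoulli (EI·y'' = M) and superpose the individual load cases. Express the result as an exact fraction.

Load 1 — applied couple M₀=17 kN·m at a=6 m (b=L-a=4):
  M_1 = R_Ax - M_A - M₀  [x>a] with R_A=306/125, M_A=136/25 = (306/125)·8 - (136/25) - 17 = -357/125 kN·m
Load 2 — triangular load w₀=3 kN/m (0→w₀ over full span):
  M_2 = 3w₀Lx/20 - w₀L²/30 - w₀x³/(6L) = 3·3·10·8/20 - 3·10²/30 - 3·8³/(6·10) = 2/5 kN·m
Load 3 — point force P=-4 kN at a=5 m (b=L-a=5):
  M_3 = Pa²(a+3b)(L-x)/L³ - Pa²b/L²  [x>a] = (-4)·5²·(5+3·5)·(10-8)/10³ - (-4)·5²·5/10² = 1 kN·m
Superposition: M = Σ M_i = -182/125 kN·m ≈ -1.456000 kN·m

M(8) = -182/125 kN·m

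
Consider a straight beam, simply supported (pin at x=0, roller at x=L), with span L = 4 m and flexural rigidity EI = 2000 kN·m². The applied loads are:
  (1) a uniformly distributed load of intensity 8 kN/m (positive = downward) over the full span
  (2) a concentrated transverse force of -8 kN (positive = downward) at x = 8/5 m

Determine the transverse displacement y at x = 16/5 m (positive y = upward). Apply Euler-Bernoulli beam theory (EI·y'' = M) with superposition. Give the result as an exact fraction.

y(16/5) = -1216/234375 m

Load 1 — uniform load w=8 kN/m over full span:
  y_1 = -wx(L³-2Lx²+x³)/(24EI) = -8·(16/5)·(4³-2·4·(16/5)²+(16/5)³)/(24·2000) = -1856/234375 m
Load 2 — point force P=-8 kN at a=8/5 m (b=L-a=12/5):
  y_2 = -Pa(L-x)(2Lx-a²-x²)/(6LEI)  [x>a] = -(-8)·(8/5)·(4-(16/5))·(2·4·(16/5)-(8/5)²-(16/5)²)/(6·4·2000) = 128/46875 m
Superposition: y = Σ y_i = -1216/234375 m ≈ -0.005188 m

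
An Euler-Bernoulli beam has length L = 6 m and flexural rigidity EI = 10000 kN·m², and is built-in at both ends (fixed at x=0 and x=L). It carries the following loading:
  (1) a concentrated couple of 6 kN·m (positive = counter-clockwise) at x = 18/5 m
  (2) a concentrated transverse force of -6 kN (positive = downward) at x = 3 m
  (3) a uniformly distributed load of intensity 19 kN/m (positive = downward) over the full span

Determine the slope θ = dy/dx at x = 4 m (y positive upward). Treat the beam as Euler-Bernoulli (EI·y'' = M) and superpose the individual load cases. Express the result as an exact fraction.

Load 1 — applied couple M₀=6 kN·m at a=18/5 m (b=L-a=12/5):
  θ_1 = (R_Ax²/2 - M_Ax - M₀(x-a))/EI  [x>a] with R_A=36/25, M_A=48/25 = ((36/25)·4²/2 - (48/25)·4 - 6·(4-(18/5)))/10000 = 9/62500 rad
Load 2 — point force P=-6 kN at a=3 m (b=L-a=3):
  θ_2 = Pa²(L-x)(2bL-(3b+a)(L-x))/(2L³EI)  [x>a] = (-6)·3²·(6-4)·(2·3·6-(3·3+3)·(6-4))/(2·6³·10000) = -3/10000 rad
Load 3 — uniform load w=19 kN/m over full span:
  θ_3 = -wx(L-x)(L-2x)/(12EI) = -19·4·(6-4)·(6-2·4)/(12·10000) = 19/7500 rad
Superposition: θ = Σ θ_i = 1783/750000 rad ≈ 0.002377 rad

θ(4) = 1783/750000 rad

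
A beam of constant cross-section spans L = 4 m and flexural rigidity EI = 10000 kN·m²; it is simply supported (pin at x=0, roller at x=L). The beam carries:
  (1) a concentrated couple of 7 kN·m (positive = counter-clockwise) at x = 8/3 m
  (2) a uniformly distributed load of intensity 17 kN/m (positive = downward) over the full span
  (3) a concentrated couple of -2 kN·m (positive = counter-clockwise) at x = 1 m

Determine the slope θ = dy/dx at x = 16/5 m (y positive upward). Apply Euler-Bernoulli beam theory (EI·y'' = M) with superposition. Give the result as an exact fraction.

Load 1 — applied couple M₀=7 kN·m at a=8/3 m (b=L-a=4/3):
  θ_1 = (M₀x²/(2L)-M₀(x-a)+C₁)/EI  [x>a] with C₁=M₀(3b²-L²)/(6L)=-28/9 = (7·(16/5)²/(2·4)-7·((16/5)-(8/3))+(-28/9))/10000 = 119/562500 rad
Load 2 — uniform load w=17 kN/m over full span:
  θ_2 = -w(L³-6Lx²+4x³)/(24EI) = -17·(4³-6·4·(16/5)²+4·(16/5)³)/(24·10000) = 561/156250 rad
Load 3 — applied couple M₀=-2 kN·m at a=1 m (b=L-a=3):
  θ_3 = (M₀x²/(2L)-M₀(x-a)+C₁)/EI  [x>a] with C₁=M₀(3b²-L²)/(6L)=-11/12 = ((-2)·(16/5)²/(2·4)-(-2)·((16/5)-1)+(-11/12))/10000 = 277/3000000 rad
Superposition: θ = Σ θ_i = 175243/45000000 rad ≈ 0.003894 rad

θ(16/5) = 175243/45000000 rad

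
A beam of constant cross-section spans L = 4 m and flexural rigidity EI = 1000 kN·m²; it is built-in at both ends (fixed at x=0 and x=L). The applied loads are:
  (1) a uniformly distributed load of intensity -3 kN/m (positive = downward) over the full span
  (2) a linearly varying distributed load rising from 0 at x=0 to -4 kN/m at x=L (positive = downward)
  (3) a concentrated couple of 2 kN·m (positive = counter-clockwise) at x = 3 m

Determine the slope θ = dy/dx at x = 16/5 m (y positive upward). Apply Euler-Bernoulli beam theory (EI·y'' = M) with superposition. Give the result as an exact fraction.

Load 1 — uniform load w=-3 kN/m over full span:
  θ_1 = -wx(L-x)(L-2x)/(12EI) = -(-3)·(16/5)·(4-(16/5))·(4-2·(16/5))/(12·1000) = -24/15625 rad
Load 2 — triangular load w₀=-4 kN/m (0→w₀ over full span):
  θ_2 = -w₀(2x(L-x)(L-2x)(x+2L)+x²(L-x)²)/(120LEI) = -(-4)·(2·(16/5)·(4-(16/5))·(4-2·(16/5))·((16/5)+2·4)+(16/5)²·(4-(16/5))²)/(120·4·1000) = -256/234375 rad
Load 3 — applied couple M₀=2 kN·m at a=3 m (b=L-a=1):
  θ_3 = (R_Ax²/2 - M_Ax - M₀(x-a))/EI  [x>a] with R_A=9/16, M_A=5/8 = ((9/16)·(16/5)²/2 - (5/8)·(16/5) - 2·((16/5)-3))/1000 = 3/6250 rad
Superposition: θ = Σ θ_i = -1007/468750 rad ≈ -0.002148 rad

θ(16/5) = -1007/468750 rad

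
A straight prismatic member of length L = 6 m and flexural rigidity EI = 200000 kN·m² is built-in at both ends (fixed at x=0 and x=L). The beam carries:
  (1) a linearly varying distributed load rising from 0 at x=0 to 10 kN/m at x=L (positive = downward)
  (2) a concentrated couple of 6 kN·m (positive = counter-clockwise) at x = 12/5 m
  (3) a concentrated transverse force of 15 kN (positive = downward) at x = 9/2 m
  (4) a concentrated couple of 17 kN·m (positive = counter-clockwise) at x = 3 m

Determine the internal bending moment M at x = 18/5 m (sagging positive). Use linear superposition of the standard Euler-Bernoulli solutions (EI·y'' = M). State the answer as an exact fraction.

M(18/5) = 16691/4000 kN·m

Load 1 — triangular load w₀=10 kN/m (0→w₀ over full span):
  M_1 = 3w₀Lx/20 - w₀L²/30 - w₀x³/(6L) = 3·10·6·(18/5)/20 - 10·6²/30 - 10·(18/5)³/(6·6) = 186/25 kN·m
Load 2 — applied couple M₀=6 kN·m at a=12/5 m (b=L-a=18/5):
  M_2 = R_Ax - M_A - M₀  [x>a] with R_A=36/25, M_A=18/25 = (36/25)·(18/5) - (18/25) - 6 = -192/125 kN·m
Load 3 — point force P=15 kN at a=9/2 m (b=L-a=3/2):
  M_3 = Pb²(3a+b)x/L³ - Pab²/L²  [x≤a] = 15·(3/2)²·(3·(9/2)+(3/2))·(18/5)/6³ - 15·(9/2)·(3/2)²/6² = 135/32 kN·m
Load 4 — applied couple M₀=17 kN·m at a=3 m (b=L-a=3):
  M_4 = R_Ax - M_A - M₀  [x>a] with R_A=17/4, M_A=17/4 = (17/4)·(18/5) - (17/4) - 17 = -119/20 kN·m
Superposition: M = Σ M_i = 16691/4000 kN·m ≈ 4.172750 kN·m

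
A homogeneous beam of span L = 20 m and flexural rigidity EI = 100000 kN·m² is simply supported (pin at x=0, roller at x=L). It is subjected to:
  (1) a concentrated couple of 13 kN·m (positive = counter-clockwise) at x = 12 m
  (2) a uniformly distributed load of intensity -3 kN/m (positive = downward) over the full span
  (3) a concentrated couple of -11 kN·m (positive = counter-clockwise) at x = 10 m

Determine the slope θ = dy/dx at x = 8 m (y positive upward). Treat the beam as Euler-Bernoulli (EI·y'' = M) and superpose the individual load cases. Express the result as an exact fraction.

Load 1 — applied couple M₀=13 kN·m at a=12 m (b=L-a=8):
  θ_1 = (M₀x²/(2L)+C₁)/EI  [x≤a] with C₁=M₀(3b²-L²)/(6L)=-338/15 = (13·8²/(2·20)+(-338/15))/100000 = -13/750000 rad
Load 2 — uniform load w=-3 kN/m over full span:
  θ_2 = -w(L³-6Lx²+4x³)/(24EI) = -(-3)·(20³-6·20·8²+4·8³)/(24·100000) = 37/12500 rad
Load 3 — applied couple M₀=-11 kN·m at a=10 m (b=L-a=10):
  θ_3 = (M₀x²/(2L)+C₁)/EI  [x≤a] with C₁=M₀(3b²-L²)/(6L)=55/6 = ((-11)·8²/(2·20)+(55/6))/100000 = -253/3000000 rad
Superposition: θ = Σ θ_i = 343/120000 rad ≈ 0.002858 rad

θ(8) = 343/120000 rad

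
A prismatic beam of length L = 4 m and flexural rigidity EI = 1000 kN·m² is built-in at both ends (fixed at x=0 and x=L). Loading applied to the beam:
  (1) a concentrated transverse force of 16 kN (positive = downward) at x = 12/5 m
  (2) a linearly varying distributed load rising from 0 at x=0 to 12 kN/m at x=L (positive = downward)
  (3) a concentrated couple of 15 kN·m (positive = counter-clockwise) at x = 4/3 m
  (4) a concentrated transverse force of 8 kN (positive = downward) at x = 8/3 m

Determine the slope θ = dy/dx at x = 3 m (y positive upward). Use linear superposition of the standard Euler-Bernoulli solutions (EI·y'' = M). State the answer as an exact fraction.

θ(3) = 57463/9000000 rad

Load 1 — point force P=16 kN at a=12/5 m (b=L-a=8/5):
  θ_1 = Pa²(L-x)(2bL-(3b+a)(L-x))/(2L³EI)  [x>a] = 16·(12/5)²·(4-3)·(2·(8/5)·4-(3·(8/5)+(12/5))·(4-3))/(2·4³·1000) = 63/15625 rad
Load 2 — triangular load w₀=12 kN/m (0→w₀ over full span):
  θ_2 = -w₀(2x(L-x)(L-2x)(x+2L)+x²(L-x)²)/(120LEI) = -12·(2·3·(4-3)·(4-2·3)·(3+2·4)+3²·(4-3)²)/(120·4·1000) = 123/40000 rad
Load 3 — applied couple M₀=15 kN·m at a=4/3 m (b=L-a=8/3):
  θ_3 = (R_Ax²/2 - M_Ax - M₀(x-a))/EI  [x>a] with R_A=5, M_A=0 = (5·3²/2 - 0·3 - 15·(3-(4/3)))/1000 = -1/400 rad
Load 4 — point force P=8 kN at a=8/3 m (b=L-a=4/3):
  θ_4 = Pa²(L-x)(2bL-(3b+a)(L-x))/(2L³EI)  [x>a] = 8·(8/3)²·(4-3)·(2·(4/3)·4-(3·(4/3)+(8/3))·(4-3))/(2·4³·1000) = 2/1125 rad
Superposition: θ = Σ θ_i = 57463/9000000 rad ≈ 0.006385 rad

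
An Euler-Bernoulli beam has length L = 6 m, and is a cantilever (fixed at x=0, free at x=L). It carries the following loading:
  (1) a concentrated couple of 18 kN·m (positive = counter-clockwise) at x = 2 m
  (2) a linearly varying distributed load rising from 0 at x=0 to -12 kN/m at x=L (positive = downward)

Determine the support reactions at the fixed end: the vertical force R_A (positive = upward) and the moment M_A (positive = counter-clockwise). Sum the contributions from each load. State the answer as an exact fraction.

Load 1 — applied couple M₀=18 kN·m at a=2 m (b=L-a=4):
  R_A = 0 kN
  M_A = -M₀ = -18 kN·m
Load 2 — triangular load w₀=-12 kN/m (0→w₀ over full span):
  R_A = w₀L/2 = (-12)·6/2 = -36 kN
  M_A = w₀L²/3 = (-12)·6²/3 = -144 kN·m
Superposition: R_A = -36 kN, M_A = -162 kN·m

R_A = -36 kN, M_A = -162 kN·m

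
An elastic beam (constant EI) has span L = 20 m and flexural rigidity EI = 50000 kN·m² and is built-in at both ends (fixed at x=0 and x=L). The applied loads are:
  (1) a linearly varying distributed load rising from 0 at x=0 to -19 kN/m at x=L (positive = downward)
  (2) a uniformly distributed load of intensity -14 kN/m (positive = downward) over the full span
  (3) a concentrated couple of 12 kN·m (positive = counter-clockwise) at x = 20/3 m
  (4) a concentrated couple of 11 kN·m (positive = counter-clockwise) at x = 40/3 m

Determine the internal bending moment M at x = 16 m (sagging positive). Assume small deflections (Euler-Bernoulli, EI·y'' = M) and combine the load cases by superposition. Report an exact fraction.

Load 1 — triangular load w₀=-19 kN/m (0→w₀ over full span):
  M_1 = 3w₀Lx/20 - w₀L²/30 - w₀x³/(6L) = 3·(-19)·20·16/20 - (-19)·20²/30 - (-19)·16³/(6·20) = -152/15 kN·m
Load 2 — uniform load w=-14 kN/m over full span:
  M_2 = wLx/2 - wL²/12 - wx²/2 = (-14)·20·16/2 - (-14)·20²/12 - (-14)·16²/2 = 56/3 kN·m
Load 3 — applied couple M₀=12 kN·m at a=20/3 m (b=L-a=40/3):
  M_3 = R_Ax - M_A - M₀  [x>a] with R_A=4/5, M_A=0 = (4/5)·16 - 0 - 12 = 4/5 kN·m
Load 4 — applied couple M₀=11 kN·m at a=40/3 m (b=L-a=20/3):
  M_4 = R_Ax - M_A - M₀  [x>a] with R_A=11/15, M_A=11/3 = (11/15)·16 - (11/3) - 11 = -44/15 kN·m
Superposition: M = Σ M_i = 32/5 kN·m ≈ 6.400000 kN·m

M(16) = 32/5 kN·m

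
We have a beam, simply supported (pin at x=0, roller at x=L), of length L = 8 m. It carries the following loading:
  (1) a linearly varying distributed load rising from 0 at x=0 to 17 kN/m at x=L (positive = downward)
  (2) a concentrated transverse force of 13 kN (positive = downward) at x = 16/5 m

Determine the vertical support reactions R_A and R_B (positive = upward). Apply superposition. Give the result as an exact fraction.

Load 1 — triangular load w₀=17 kN/m (0→w₀ over full span):
  R_A = w₀L/6 = 17·8/6 = 68/3 kN
  R_B = w₀L/3 = 17·8/3 = 136/3 kN
Load 2 — point force P=13 kN at a=16/5 m (b=L-a=24/5):
  R_A = Pb/L = 13·(24/5)/8 = 39/5 kN
  R_B = Pa/L = 13·(16/5)/8 = 26/5 kN
Superposition: R_A = 457/15 kN, R_B = 758/15 kN

R_A = 457/15 kN, R_B = 758/15 kN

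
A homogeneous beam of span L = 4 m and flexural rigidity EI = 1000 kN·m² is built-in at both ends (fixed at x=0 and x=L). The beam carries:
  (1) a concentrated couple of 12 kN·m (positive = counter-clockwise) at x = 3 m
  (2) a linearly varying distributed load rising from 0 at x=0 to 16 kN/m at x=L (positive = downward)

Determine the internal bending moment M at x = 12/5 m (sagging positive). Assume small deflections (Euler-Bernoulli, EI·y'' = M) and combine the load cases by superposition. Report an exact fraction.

M(12/5) = 14461/1500 kN·m

Load 1 — applied couple M₀=12 kN·m at a=3 m (b=L-a=1):
  M_1 = R_Ax - M_A  [x≤a] with R_A=27/8, M_A=15/4 = (27/8)·(12/5) - (15/4) = 87/20 kN·m
Load 2 — triangular load w₀=16 kN/m (0→w₀ over full span):
  M_2 = 3w₀Lx/20 - w₀L²/30 - w₀x³/(6L) = 3·16·4·(12/5)/20 - 16·4²/30 - 16·(12/5)³/(6·4) = 1984/375 kN·m
Superposition: M = Σ M_i = 14461/1500 kN·m ≈ 9.640667 kN·m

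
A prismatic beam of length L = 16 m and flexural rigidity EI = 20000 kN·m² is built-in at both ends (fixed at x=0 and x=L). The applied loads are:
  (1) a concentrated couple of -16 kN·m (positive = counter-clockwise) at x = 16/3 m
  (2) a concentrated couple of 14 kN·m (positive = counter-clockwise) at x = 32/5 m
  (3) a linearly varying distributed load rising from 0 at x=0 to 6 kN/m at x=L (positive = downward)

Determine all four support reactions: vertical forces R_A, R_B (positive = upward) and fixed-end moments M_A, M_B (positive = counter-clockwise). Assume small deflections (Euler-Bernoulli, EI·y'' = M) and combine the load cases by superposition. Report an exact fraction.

R_A = 2149/150 kN, M_A = 1322/25 kN·m, R_B = 5051/150 kN, M_B = -5824/75 kN·m

Load 1 — applied couple M₀=-16 kN·m at a=16/3 m (b=L-a=32/3):
  R_A = 6M₀ab/L³ = 6·(-16)·(16/3)·(32/3)/16³ = -4/3 kN
  M_A = M₀b(2a-b)/L² = (-16)·(32/3)·(2·(16/3)-(32/3))/16² = 0 kN·m
  R_B = -6M₀ab/L³ = -6·(-16)·(16/3)·(32/3)/16³ = 4/3 kN
  M_B = M₀a(2b-a)/L² = (-16)·(16/3)·(2·(32/3)-(16/3))/16² = -16/3 kN·m
Load 2 — applied couple M₀=14 kN·m at a=32/5 m (b=L-a=48/5):
  R_A = 6M₀ab/L³ = 6·14·(32/5)·(48/5)/16³ = 63/50 kN
  M_A = M₀b(2a-b)/L² = 14·(48/5)·(2·(32/5)-(48/5))/16² = 42/25 kN·m
  R_B = -6M₀ab/L³ = -6·14·(32/5)·(48/5)/16³ = -63/50 kN
  M_B = M₀a(2b-a)/L² = 14·(32/5)·(2·(48/5)-(32/5))/16² = 112/25 kN·m
Load 3 — triangular load w₀=6 kN/m (0→w₀ over full span):
  R_A = 3w₀L/20 = 3·6·16/20 = 72/5 kN
  M_A = w₀L²/30 = 6·16²/30 = 256/5 kN·m
  R_B = 7w₀L/20 = 7·6·16/20 = 168/5 kN
  M_B = -w₀L²/20 = -6·16²/20 = -384/5 kN·m
Superposition: R_A = 2149/150 kN, M_A = 1322/25 kN·m, R_B = 5051/150 kN, M_B = -5824/75 kN·m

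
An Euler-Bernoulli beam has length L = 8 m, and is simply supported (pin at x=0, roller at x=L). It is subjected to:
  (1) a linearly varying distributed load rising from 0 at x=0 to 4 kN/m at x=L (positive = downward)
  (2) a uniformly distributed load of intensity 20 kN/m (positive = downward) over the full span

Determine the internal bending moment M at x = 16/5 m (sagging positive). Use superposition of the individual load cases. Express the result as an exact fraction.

Load 1 — triangular load w₀=4 kN/m (0→w₀ over full span):
  M_1 = w₀Lx/6 - w₀x³/(6L) = 4·8·(16/5)/6 - 4·(16/5)³/(6·8) = 1792/125 kN·m
Load 2 — uniform load w=20 kN/m over full span:
  M_2 = wx(L-x)/2 = 20·(16/5)·(8-(16/5))/2 = 768/5 kN·m
Superposition: M = Σ M_i = 20992/125 kN·m ≈ 167.936000 kN·m

M(16/5) = 20992/125 kN·m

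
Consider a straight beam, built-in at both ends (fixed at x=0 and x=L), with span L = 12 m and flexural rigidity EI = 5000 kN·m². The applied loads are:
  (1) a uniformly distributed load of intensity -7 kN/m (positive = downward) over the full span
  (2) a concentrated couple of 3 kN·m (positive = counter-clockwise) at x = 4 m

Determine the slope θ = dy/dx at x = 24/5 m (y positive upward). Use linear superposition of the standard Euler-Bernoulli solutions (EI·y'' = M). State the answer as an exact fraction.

Load 1 — uniform load w=-7 kN/m over full span:
  θ_1 = -wx(L-x)(L-2x)/(12EI) = -(-7)·(24/5)·(12-(24/5))·(12-2·(24/5))/(12·5000) = 756/78125 rad
Load 2 — applied couple M₀=3 kN·m at a=4 m (b=L-a=8):
  θ_2 = (R_Ax²/2 - M_Ax - M₀(x-a))/EI  [x>a] with R_A=1/3, M_A=0 = ((1/3)·(24/5)²/2 - 0·(24/5) - 3·((24/5)-4))/5000 = 9/31250 rad
Superposition: θ = Σ θ_i = 1557/156250 rad ≈ 0.009965 rad

θ(24/5) = 1557/156250 rad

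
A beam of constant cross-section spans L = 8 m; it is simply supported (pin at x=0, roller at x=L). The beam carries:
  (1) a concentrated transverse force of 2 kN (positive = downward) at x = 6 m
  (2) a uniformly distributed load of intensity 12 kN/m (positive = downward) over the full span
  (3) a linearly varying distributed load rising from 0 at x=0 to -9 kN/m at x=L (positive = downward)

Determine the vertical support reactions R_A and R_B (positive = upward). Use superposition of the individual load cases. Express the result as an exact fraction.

Load 1 — point force P=2 kN at a=6 m (b=L-a=2):
  R_A = Pb/L = 2·2/8 = 1/2 kN
  R_B = Pa/L = 2·6/8 = 3/2 kN
Load 2 — uniform load w=12 kN/m over full span:
  R_A = wL/2 = 12·8/2 = 48 kN
  R_B = wL/2 = 12·8/2 = 48 kN
Load 3 — triangular load w₀=-9 kN/m (0→w₀ over full span):
  R_A = w₀L/6 = (-9)·8/6 = -12 kN
  R_B = w₀L/3 = (-9)·8/3 = -24 kN
Superposition: R_A = 73/2 kN, R_B = 51/2 kN

R_A = 73/2 kN, R_B = 51/2 kN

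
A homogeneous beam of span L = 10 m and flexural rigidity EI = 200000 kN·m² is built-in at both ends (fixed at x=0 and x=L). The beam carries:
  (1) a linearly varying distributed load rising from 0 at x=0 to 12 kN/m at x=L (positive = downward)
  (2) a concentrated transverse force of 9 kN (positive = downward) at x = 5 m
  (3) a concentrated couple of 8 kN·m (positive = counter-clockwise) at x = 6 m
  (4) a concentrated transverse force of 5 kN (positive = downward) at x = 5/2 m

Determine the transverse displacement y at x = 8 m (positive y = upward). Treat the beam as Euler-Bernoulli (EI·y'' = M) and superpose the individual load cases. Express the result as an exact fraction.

Load 1 — triangular load w₀=12 kN/m (0→w₀ over full span):
  y_1 = -w₀x²(L-x)²(x+2L)/(120LEI) = -12·8²·(10-8)²·(8+2·10)/(120·10·200000) = -28/78125 m
Load 2 — point force P=9 kN at a=5 m (b=L-a=5):
  y_2 = -Pa²(L-x)²(3bL-(3b+a)(L-x))/(6L³EI)  [x>a] = -9·5²·(10-8)²·(3·5·10-(3·5+5)·(10-8))/(6·10³·200000) = -33/400000 m
Load 3 — applied couple M₀=8 kN·m at a=6 m (b=L-a=4):
  y_3 = (R_Ax³/6 - M_Ax²/2 - M₀(x-a)²/2)/EI  [x>a] with R_A=144/125, M_A=64/25 = ((144/125)·8³/6 - (64/25)·8²/2 - 8·(8-6)²/2)/200000 = 3/1562500 m
Load 4 — point force P=5 kN at a=5/2 m (b=L-a=15/2):
  y_4 = -Pa²(L-x)²(3bL-(3b+a)(L-x))/(6L³EI)  [x>a] = -5·(5/2)²·(10-8)²·(3·(15/2)·10-(3·(15/2)+(5/2))·(10-8))/(6·10³·200000) = -7/384000 m
Superposition: y = Σ y_i = -548651/1200000000 m ≈ -0.000457 m

y(8) = -548651/1200000000 m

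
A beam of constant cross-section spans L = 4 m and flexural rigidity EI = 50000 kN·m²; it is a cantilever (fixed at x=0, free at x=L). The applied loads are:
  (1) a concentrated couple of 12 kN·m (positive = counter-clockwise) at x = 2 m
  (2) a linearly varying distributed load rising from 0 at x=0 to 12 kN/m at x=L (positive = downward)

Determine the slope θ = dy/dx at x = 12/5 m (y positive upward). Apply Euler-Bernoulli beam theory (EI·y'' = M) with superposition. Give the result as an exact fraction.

Load 1 — applied couple M₀=12 kN·m at a=2 m (b=L-a=2):
  θ_1 = M₀a/EI  [x>a] = 12·2/50000 = 3/6250 rad
Load 2 — triangular load w₀=12 kN/m (0→w₀ over full span):
  θ_2 = (w₀Lx²/4-w₀L²x/3-w₀x⁴/(24L))/EI = (12·4·(12/5)²/4-12·4²·(12/5)/3-12·(12/5)⁴/(24·4))/50000 = -3462/1953125 rad
Superposition: θ = Σ θ_i = -5049/3906250 rad ≈ -0.001293 rad

θ(12/5) = -5049/3906250 rad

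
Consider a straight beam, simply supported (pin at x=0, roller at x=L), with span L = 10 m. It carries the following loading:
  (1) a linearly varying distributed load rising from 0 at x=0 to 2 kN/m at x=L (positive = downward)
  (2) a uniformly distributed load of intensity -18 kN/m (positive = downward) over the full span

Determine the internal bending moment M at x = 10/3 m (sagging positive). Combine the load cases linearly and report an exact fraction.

M(10/3) = -15400/81 kN·m

Load 1 — triangular load w₀=2 kN/m (0→w₀ over full span):
  M_1 = w₀Lx/6 - w₀x³/(6L) = 2·10·(10/3)/6 - 2·(10/3)³/(6·10) = 800/81 kN·m
Load 2 — uniform load w=-18 kN/m over full span:
  M_2 = wx(L-x)/2 = (-18)·(10/3)·(10-(10/3))/2 = -200 kN·m
Superposition: M = Σ M_i = -15400/81 kN·m ≈ -190.123457 kN·m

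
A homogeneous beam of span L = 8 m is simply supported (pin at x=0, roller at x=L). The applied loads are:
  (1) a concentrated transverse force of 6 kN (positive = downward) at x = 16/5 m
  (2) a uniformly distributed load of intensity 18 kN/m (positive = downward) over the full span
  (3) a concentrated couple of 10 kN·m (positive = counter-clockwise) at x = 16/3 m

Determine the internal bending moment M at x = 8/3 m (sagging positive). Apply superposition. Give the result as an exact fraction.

Load 1 — point force P=6 kN at a=16/5 m (b=L-a=24/5):
  M_1 = Pbx/L  [x≤a] = 6·(24/5)·(8/3)/8 = 48/5 kN·m
Load 2 — uniform load w=18 kN/m over full span:
  M_2 = wx(L-x)/2 = 18·(8/3)·(8-(8/3))/2 = 128 kN·m
Load 3 — applied couple M₀=10 kN·m at a=16/3 m (b=L-a=8/3):
  M_3 = M₀x/L  [x≤a] = 10·(8/3)/8 = 10/3 kN·m
Superposition: M = Σ M_i = 2114/15 kN·m ≈ 140.933333 kN·m

M(8/3) = 2114/15 kN·m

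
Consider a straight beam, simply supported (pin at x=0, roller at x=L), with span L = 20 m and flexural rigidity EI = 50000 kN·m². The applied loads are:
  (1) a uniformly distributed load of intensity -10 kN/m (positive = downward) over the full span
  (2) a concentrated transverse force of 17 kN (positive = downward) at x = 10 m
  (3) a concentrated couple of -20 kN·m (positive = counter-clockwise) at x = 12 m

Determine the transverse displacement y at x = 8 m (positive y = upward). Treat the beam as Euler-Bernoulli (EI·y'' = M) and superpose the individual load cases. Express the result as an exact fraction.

Load 1 — uniform load w=-10 kN/m over full span:
  y_1 = -wx(L³-2Lx²+x³)/(24EI) = -(-10)·8·(20³-2·20·8²+8³)/(24·50000) = 248/625 m
Load 2 — point force P=17 kN at a=10 m (b=L-a=10):
  y_2 = -Pbx(L²-b²-x²)/(6LEI)  [x≤a] = -17·10·8·(20²-10²-8²)/(6·20·50000) = -1003/18750 m
Load 3 — applied couple M₀=-20 kN·m at a=12 m (b=L-a=8):
  y_3 = (M₀x³/(6L)+C₁x)/EI  [x≤a] with C₁=M₀(3b²-L²)/(6L)=104/3 = ((-20)·8³/(6·20)+(104/3)·8)/50000 = 12/3125 m
Superposition: y = Σ y_i = 6509/18750 m ≈ 0.347147 m

y(8) = 6509/18750 m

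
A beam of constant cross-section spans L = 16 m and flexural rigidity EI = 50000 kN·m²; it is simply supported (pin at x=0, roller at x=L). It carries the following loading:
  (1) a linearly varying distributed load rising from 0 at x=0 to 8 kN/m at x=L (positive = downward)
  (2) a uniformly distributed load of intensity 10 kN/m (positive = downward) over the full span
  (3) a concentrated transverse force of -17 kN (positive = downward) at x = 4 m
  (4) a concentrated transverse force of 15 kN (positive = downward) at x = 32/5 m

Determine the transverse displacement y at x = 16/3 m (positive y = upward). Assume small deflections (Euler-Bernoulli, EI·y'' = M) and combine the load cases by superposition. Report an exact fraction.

Load 1 — triangular load w₀=8 kN/m (0→w₀ over full span):
  y_1 = -w₀x(7L⁴-10L²x²+3x⁴)/(360LEI) = -8·(16/3)·(7·16⁴-10·16²·(16/3)²+3·(16/3)⁴)/(360·16·50000) = -131072/2278125 m
Load 2 — uniform load w=10 kN/m over full span:
  y_2 = -wx(L³-2Lx²+x³)/(24EI) = -10·(16/3)·(16³-2·16·(16/3)²+(16/3)³)/(24·50000) = -22528/151875 m
Load 3 — point force P=-17 kN at a=4 m (b=L-a=12):
  y_3 = -Pa(L-x)(2Lx-a²-x²)/(6LEI)  [x>a] = -(-17)·4·(16-(16/3))·(2·16·(16/3)-4²-(16/3)²)/(6·16·50000) = 4828/253125 m
Load 4 — point force P=15 kN at a=32/5 m (b=L-a=48/5):
  y_4 = -Pbx(L²-b²-x²)/(6LEI)  [x≤a] = -15·(48/5)·(16/3)·(16²-(48/5)²-(16/3)²)/(6·16·50000) = -15232/703125 m
Superposition: y = Σ y_i = -11872292/56953125 m ≈ -0.208457 m

y(16/3) = -11872292/56953125 m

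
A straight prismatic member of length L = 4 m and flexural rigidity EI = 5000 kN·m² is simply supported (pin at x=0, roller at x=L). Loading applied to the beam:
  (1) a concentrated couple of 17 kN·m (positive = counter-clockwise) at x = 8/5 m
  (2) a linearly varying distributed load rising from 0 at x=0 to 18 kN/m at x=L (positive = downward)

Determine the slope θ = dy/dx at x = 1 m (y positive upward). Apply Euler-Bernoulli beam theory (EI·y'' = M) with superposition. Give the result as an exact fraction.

θ(1) = -16267/6000000 rad

Load 1 — applied couple M₀=17 kN·m at a=8/5 m (b=L-a=12/5):
  θ_1 = (M₀x²/(2L)+C₁)/EI  [x≤a] with C₁=M₀(3b²-L²)/(6L)=68/75 = (17·1²/(2·4)+(68/75))/5000 = 1819/3000000 rad
Load 2 — triangular load w₀=18 kN/m (0→w₀ over full span):
  θ_2 = -w₀(7L⁴-30L²x²+15x⁴)/(360LEI) = -18·(7·4⁴-30·4²·1²+15·1⁴)/(360·4·5000) = -1327/400000 rad
Superposition: θ = Σ θ_i = -16267/6000000 rad ≈ -0.002711 rad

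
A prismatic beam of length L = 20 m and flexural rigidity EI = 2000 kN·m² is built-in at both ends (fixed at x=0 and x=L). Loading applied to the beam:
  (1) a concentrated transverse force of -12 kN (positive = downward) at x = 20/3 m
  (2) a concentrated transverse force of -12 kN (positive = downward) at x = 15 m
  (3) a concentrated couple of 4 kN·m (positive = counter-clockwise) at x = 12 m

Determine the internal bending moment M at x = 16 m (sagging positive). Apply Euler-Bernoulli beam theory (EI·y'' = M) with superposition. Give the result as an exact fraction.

M(16) = -3133/1500 kN·m

Load 1 — point force P=-12 kN at a=20/3 m (b=L-a=40/3):
  M_1 = Pa²(a+3b)(L-x)/L³ - Pa²b/L²  [x>a] = (-12)·(20/3)²·((20/3)+3·(40/3))·(20-16)/20³ - (-12)·(20/3)²·(40/3)/20² = 16/3 kN·m
Load 2 — point force P=-12 kN at a=15 m (b=L-a=5):
  M_2 = Pa²(a+3b)(L-x)/L³ - Pa²b/L²  [x>a] = (-12)·15²·(15+3·5)·(20-16)/20³ - (-12)·15²·5/20² = -27/4 kN·m
Load 3 — applied couple M₀=4 kN·m at a=12 m (b=L-a=8):
  M_3 = R_Ax - M_A - M₀  [x>a] with R_A=36/125, M_A=32/25 = (36/125)·16 - (32/25) - 4 = -84/125 kN·m
Superposition: M = Σ M_i = -3133/1500 kN·m ≈ -2.088667 kN·m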